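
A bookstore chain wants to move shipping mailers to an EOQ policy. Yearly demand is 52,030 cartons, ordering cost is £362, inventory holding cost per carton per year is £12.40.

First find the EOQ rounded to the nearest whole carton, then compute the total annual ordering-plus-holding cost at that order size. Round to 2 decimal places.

EOQ = √(2DS/H) = √(2 × 52,030 × 362 / 12.4)
    = √(3,037,880.65) ≈ 1,742.95 → Q = 1,743 cartons
Ordering: D/Q × S = 52,030/1,743 × £362 = £10,806.00
Holding:  Q/2 × H = 1,743/2 × £12.4 = £10,806.60
Total = £10,806.00 + £10,806.60 = £21,612.60

£21,612.60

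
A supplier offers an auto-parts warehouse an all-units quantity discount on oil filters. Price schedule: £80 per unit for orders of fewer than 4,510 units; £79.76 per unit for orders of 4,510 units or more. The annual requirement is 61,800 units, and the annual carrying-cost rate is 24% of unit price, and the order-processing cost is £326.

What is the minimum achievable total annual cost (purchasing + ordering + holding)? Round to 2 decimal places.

£4,971,814.33

H₁ = 24%×£80 = £19.2000;  H₂ = 24%×£79.76 = £19.1424
EOQ₁ = √(2×61,800×326/19.2000) = 1,448.66  (< 4,510, feasible at tier 1)
EOQ₂ = √(2×61,800×326/19.1424) = 1,450.84  (< 4,510 → use Q = 4,510 at tier-2 price)
TC(tier 1 (EOQ₁), Q≈1,448.7) = £4,971,814.33
TC(tier 2, Q≈4,510.0) = £4,976,801.25
Minimum at tier 1 (EOQ₁): £4,971,814.33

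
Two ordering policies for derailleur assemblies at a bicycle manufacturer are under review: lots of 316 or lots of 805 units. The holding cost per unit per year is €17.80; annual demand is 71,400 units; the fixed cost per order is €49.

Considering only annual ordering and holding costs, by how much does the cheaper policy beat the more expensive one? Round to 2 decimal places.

For each Q, cost = (D/Q)·S + (Q/2)·H.
TC(316) = (71,400/316)×49 + (316/2)×17.8 = €13,883.92
TC(805) = (71,400/805)×49 + (805/2)×17.8 = €11,510.59
|ΔTC| = |€13,883.92 − €11,510.59| = €2,373.33

€2,373.33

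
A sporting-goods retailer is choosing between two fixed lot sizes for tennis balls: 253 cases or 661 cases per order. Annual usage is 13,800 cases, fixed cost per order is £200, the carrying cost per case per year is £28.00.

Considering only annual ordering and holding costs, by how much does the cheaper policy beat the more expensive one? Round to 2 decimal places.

£1,021.60

Annual cost at Q: ordering D·S/Q plus holding Q·H/2.
TC(253) = (13,800/253)×200 + (253/2)×28 = £14,451.09
TC(661) = (13,800/661)×200 + (661/2)×28 = £13,429.49
Cheaper: Q = 661.  Difference = £1,021.60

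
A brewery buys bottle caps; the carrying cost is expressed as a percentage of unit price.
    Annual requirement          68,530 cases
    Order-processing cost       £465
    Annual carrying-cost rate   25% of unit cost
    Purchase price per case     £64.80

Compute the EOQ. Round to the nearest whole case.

Holding cost per case per year: H = 25% × £64.8 = £16.2000
2DS/H = 2·68,530·465/16.2 = 3,934,129.63
EOQ = √3,934,129.63 ≈ 1,983.46

1,983 cases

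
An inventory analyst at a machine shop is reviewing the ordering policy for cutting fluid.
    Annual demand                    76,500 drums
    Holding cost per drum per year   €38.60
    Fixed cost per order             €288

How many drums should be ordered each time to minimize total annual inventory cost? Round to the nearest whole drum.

1,068 drums

Optimal lot size Q* = (2 × 76,500 × €288 / €38.6)^½ ≈ 1,068.44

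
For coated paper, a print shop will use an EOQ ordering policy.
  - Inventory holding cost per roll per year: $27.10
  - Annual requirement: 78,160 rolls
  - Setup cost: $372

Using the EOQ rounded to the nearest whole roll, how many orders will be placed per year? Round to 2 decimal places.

53.35 orders per year

EOQ = √(2DS/H) = √(2 × 78,160 × 372 / 27.1)
    = √(2,145,794.83) ≈ 1,464.85 → Q = 1,465
N = D/Q = 78,160/1,465 ≈ 53.352 orders/yr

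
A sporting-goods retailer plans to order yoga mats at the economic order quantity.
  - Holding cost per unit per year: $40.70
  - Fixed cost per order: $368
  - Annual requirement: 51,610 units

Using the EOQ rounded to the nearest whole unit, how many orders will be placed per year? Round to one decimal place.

53.4 orders per year

EOQ = √(2DS/H) = √(2 × 51,610 × 368 / 40.7)
    = √(933,291.40) ≈ 966.07 → Q = 966
Orders per year = D/Q = 51,610 / 966 = 53.427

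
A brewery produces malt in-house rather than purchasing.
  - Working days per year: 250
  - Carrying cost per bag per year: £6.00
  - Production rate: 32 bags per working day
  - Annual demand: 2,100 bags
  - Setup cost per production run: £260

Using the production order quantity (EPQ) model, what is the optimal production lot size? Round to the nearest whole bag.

497 bags

d = 2,100/250 = 8.4000 bags/day;  effective holding cost H(1 − d/p) = 6·(1 − 8.4000/32) = 4.42500
Q* = √(2DS / H_eff) = √(2·2,100·260 / 4.42500) ≈ 496.77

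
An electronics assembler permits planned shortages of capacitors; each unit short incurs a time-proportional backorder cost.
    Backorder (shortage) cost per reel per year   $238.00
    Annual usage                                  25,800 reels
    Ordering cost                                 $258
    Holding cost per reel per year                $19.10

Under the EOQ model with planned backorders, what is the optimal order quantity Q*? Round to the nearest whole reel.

868 reels

Basic EOQ = √(2·25,800·258/19.1) = 834.868
Backorder adjustment √((H+b)/b) = √((19.1+238)/238) = 1.0394
Q* = 834.868 × 1.0394 ≈ 867.72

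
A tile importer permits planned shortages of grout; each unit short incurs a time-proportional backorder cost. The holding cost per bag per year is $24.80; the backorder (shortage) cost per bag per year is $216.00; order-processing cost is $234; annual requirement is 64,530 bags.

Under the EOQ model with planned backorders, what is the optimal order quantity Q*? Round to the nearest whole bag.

1,165 bags

Basic EOQ = √(2·64,530·234/24.8) = 1,103.514
Backorder adjustment √((H+b)/b) = √((24.8+216)/216) = 1.0558
Q* = 1,103.514 × 1.0558 ≈ 1,165.14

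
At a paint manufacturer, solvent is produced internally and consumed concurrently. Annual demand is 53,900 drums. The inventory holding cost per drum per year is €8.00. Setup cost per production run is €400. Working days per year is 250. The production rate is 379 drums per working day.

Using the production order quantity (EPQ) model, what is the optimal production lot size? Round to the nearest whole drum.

Daily demand d = 53,900/250 = 215.600; p = 379; 1 − d/p = 0.43113
EPQ = √(2DS / (H(1 − d/p)))
    = √(2 × 53,900 × 400 / (8 × 0.43113)) ≈ 3,535.80

3,536 drums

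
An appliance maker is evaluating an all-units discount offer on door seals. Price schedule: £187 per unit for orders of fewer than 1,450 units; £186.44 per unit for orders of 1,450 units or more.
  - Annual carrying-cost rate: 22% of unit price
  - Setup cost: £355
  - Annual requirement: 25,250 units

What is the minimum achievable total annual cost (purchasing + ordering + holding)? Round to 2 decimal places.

£4,743,529.08

H₁ = 22%×£187 = £41.1400;  H₂ = 22%×£186.44 = £41.0168
EOQ₁ = √(2×25,250×355/41.1400) = 660.13  (< 1,450, feasible at tier 1)
EOQ₂ = √(2×25,250×355/41.0168) = 661.12  (< 1,450 → use Q = 1,450 at tier-2 price)
TC(tier 1 (EOQ₁), Q≈660.1) = £4,748,907.64
TC(tier 2, Q≈1,450.0) = £4,743,529.08
Minimum at tier 2: £4,743,529.08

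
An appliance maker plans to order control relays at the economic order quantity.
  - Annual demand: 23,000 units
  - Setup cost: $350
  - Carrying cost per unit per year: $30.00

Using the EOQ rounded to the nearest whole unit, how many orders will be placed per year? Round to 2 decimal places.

31.38 orders per year

2DS/H = 2·23,000·350/30 = 536,666.67
EOQ = √536,666.67 ≈ 732.58 → Q = 733
Orders per year = D/Q = 23,000 / 733 = 31.378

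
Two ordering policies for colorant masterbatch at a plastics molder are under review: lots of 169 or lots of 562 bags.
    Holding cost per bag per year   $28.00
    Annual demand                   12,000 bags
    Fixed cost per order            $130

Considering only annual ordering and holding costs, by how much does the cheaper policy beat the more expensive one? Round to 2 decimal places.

$952.97

TC(Q) = (D/Q)S + (Q/2)H
TC(169) = (12,000/169)×130 + (169/2)×28 = $11,596.77
TC(562) = (12,000/562)×130 + (562/2)×28 = $10,643.80
Cheaper: Q = 562.  Difference = $952.97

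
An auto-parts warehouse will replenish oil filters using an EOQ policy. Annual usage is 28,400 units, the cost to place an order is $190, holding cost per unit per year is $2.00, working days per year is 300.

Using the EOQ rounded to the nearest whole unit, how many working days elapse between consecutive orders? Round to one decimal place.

Optimal lot size Q* = (2 × 28,400 × $190 / $2)^½ ≈ 2,322.93 → Q = 2,323 units
Cycle time = (working days × Q)/D = (300 × 2,323) / 28,400 = 24.539 days

24.5 days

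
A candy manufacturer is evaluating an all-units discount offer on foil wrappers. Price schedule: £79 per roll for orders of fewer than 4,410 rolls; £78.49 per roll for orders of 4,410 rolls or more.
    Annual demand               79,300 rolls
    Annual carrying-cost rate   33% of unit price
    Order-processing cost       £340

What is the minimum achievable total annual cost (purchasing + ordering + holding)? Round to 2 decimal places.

£6,287,484.08

H₁ = 33%×£79 = £26.0700;  H₂ = 33%×£78.49 = £25.9017
EOQ₁ = √(2×79,300×340/26.0700) = 1,438.20  (< 4,410, feasible at tier 1)
EOQ₂ = √(2×79,300×340/25.9017) = 1,442.87  (< 4,410 → use Q = 4,410 at tier-2 price)
TC(tier 1 (EOQ₁), Q≈1,438.2) = £6,302,193.98
TC(tier 2, Q≈4,410.0) = £6,287,484.08
Minimum at tier 2: £6,287,484.08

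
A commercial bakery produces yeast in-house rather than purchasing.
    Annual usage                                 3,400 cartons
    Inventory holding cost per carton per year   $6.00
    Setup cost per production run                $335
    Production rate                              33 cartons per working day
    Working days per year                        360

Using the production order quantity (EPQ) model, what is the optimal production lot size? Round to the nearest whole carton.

Daily demand d = 3,400/360 = 9.444; p = 33; 1 − d/p = 0.71380
EPQ = √(2DS / (H(1 − d/p)))
    = √(2 × 3,400 × 335 / (6 × 0.71380)) ≈ 729.31

729 cartons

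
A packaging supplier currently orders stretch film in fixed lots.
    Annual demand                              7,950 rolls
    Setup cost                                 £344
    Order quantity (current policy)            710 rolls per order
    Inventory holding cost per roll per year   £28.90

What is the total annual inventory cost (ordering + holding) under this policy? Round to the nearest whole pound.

Orders/yr = 7,950/710 = 11.197; ordering cost = 11.197 × £344 = £3,851.83
Average inventory = 710/2 = 355; holding cost = 355 × £28.9 = £10,259.50
Total = £3,851.83 + £10,259.50 = £14,111.33

£14,111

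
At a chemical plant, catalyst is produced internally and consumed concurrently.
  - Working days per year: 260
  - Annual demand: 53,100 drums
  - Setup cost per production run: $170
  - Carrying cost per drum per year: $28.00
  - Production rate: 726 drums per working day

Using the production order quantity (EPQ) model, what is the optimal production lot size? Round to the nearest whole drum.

Daily demand d = 53,100/260 = 204.231; p = 726; 1 − d/p = 0.71869
EPQ = √(2DS / (H(1 − d/p)))
    = √(2 × 53,100 × 170 / (28 × 0.71869)) ≈ 947.19

947 drums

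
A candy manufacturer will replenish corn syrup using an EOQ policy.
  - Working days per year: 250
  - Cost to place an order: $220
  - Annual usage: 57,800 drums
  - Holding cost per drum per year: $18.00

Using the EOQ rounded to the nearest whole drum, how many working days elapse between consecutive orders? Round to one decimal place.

5.1 days

EOQ = √(2DS/H) = √(2 × 57,800 × 220 / 18)
    = √(1,412,888.89) ≈ 1,188.65 → Q = 1,189 drums
Days between orders = 250 / (D/Q) = 250 / 48.612 ≈ 5.143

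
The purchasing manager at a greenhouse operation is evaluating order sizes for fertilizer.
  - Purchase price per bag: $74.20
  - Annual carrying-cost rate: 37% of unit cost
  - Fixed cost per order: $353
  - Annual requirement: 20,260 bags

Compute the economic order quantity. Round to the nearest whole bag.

722 bags

Holding cost per bag per year: H = 37% × $74.2 = $27.4540
EOQ = √(2DS/H) = √(2 × 20,260 × 353 / 27.454)
    = √(521,000.95) ≈ 721.80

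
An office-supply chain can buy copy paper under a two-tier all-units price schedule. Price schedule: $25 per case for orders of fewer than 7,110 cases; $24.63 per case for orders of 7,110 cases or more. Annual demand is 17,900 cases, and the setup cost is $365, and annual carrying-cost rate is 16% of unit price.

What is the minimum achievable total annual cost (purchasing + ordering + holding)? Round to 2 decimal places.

H₁ = 16%×$25 = $4.0000;  H₂ = 16%×$24.63 = $3.9408
EOQ₁ = √(2×17,900×365/4.0000) = 1,807.42  (< 7,110, feasible at tier 1)
EOQ₂ = √(2×17,900×365/3.9408) = 1,820.94  (< 7,110 → use Q = 7,110 at tier-2 price)
TC(tier 1 (EOQ₁), Q≈1,807.4) = $454,729.66
TC(tier 2, Q≈7,110.0) = $455,805.46
Minimum at tier 1 (EOQ₁): $454,729.66

$454,729.66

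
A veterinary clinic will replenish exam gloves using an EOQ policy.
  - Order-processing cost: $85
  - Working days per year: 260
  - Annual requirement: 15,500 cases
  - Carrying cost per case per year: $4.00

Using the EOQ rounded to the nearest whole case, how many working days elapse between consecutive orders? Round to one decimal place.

2DS/H = 2·15,500·85/4 = 658,750.00
EOQ = √658,750.00 ≈ 811.63 → Q = 812 cases
Days between orders = 260 / (D/Q) = 260 / 19.089 ≈ 13.621

13.6 days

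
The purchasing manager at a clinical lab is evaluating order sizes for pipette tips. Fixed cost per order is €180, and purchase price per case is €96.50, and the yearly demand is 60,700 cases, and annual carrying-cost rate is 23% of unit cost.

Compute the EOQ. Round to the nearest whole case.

992 cases

Carrying cost H = €96.5 × 23% = €22.1950/case/yr
EOQ = √(2DS/H) = √(2 × 60,700 × 180 / 22.195)
    = √(984,546.07) ≈ 992.24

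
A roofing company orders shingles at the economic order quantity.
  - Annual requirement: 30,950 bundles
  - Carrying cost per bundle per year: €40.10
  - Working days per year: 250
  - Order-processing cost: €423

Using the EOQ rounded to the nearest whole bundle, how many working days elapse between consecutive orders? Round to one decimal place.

6.5 days

EOQ = √(2DS/H) = √(2 × 30,950 × 423 / 40.1)
    = √(652,960.10) ≈ 808.06 → Q = 808 bundles
Cycle time = (working days × Q)/D = (250 × 808) / 30,950 = 6.527 days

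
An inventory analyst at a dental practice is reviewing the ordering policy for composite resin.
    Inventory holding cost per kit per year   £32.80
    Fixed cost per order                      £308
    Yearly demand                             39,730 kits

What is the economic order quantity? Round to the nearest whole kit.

864 kits

EOQ = √(2DS/H) = √(2 × 39,730 × 308 / 32.8)
    = √(746,148.78) ≈ 863.80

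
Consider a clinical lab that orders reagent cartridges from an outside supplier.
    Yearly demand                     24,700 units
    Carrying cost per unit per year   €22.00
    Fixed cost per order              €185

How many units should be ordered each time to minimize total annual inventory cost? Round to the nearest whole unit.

645 units

2DS/H = 2·24,700·185/22 = 415,409.09
EOQ = √415,409.09 ≈ 644.52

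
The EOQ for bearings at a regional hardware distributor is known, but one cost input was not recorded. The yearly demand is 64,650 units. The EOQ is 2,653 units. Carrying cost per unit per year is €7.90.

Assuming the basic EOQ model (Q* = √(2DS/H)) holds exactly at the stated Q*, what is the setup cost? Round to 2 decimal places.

€430.03

EOQ relation: Q² = 2DS/H, so rearrange for the unknown.
S = Q²H / (2D) = 2,653² × 7.9 / (2 × 64,650) = 430.0343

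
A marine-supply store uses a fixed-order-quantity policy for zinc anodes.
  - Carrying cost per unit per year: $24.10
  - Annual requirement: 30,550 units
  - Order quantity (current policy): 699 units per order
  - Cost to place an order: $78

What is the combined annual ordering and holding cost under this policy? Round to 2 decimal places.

$11,831.96

Orders/yr = 30,550/699 = 43.705; ordering cost = 43.705 × $78 = $3,409.01
Average inventory = 699/2 = 349.5; holding cost = 349.5 × $24.1 = $8,422.95
Total = $3,409.01 + $8,422.95 = $11,831.96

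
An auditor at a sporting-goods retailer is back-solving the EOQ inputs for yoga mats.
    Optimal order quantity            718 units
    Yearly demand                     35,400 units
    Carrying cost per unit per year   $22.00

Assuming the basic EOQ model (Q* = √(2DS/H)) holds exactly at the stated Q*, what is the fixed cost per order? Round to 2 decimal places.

$160.19

Since Q* = (2DS/H)^½, squaring gives Q*²·H = 2DS.
S = Q²H / (2D) = 718² × 22 / (2 × 35,400) = 160.1911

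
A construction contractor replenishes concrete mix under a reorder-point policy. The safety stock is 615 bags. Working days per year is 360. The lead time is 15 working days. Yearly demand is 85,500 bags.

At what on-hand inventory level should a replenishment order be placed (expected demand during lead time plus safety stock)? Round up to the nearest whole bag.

4,178 bags

Daily demand d = 85,500 / 360 = 237.500 bags/day
Demand during lead time = 237.500 × 15 = 3,562.50
Reorder point = 3,562.50 + 615 = 4,177.50 → round up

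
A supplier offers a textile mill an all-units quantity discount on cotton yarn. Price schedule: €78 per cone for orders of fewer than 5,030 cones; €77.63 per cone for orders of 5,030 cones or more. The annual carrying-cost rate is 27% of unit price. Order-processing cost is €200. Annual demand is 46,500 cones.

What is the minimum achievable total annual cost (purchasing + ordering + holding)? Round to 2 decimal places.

H₁ = 27%×€78 = €21.0600;  H₂ = 27%×€77.63 = €20.9601
EOQ₁ = √(2×46,500×200/21.0600) = 939.78  (< 5,030, feasible at tier 1)
EOQ₂ = √(2×46,500×200/20.9601) = 942.02  (< 5,030 → use Q = 5,030 at tier-2 price)
TC(tier 1 (EOQ₁), Q≈939.8) = €3,646,791.82
TC(tier 2, Q≈5,030.0) = €3,664,358.56
Minimum at tier 1 (EOQ₁): €3,646,791.82

€3,646,791.82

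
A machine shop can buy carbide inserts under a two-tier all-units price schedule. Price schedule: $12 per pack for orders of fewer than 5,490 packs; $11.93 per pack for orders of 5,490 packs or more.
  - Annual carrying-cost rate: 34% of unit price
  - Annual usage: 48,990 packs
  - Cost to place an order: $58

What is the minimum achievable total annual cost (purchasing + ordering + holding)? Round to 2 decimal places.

H₁ = 34%×$12 = $4.0800;  H₂ = 34%×$11.93 = $4.0562
EOQ₁ = √(2×48,990×58/4.0800) = 1,180.19  (< 5,490, feasible at tier 1)
EOQ₂ = √(2×48,990×58/4.0562) = 1,183.65  (< 5,490 → use Q = 5,490 at tier-2 price)
TC(tier 1 (EOQ₁), Q≈1,180.2) = $592,695.18
TC(tier 2, Q≈5,490.0) = $596,102.53
Minimum at tier 1 (EOQ₁): $592,695.18

$592,695.18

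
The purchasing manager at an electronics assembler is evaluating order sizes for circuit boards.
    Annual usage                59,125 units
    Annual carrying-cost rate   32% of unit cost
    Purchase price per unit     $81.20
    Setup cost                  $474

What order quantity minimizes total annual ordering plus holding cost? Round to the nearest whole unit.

1,469 units

Carrying cost H = $81.2 × 32% = $25.9840/unit/yr
EOQ = √(2DS/H) = √(2 × 59,125 × 474 / 25.984)
    = √(2,157,115.92) ≈ 1,468.71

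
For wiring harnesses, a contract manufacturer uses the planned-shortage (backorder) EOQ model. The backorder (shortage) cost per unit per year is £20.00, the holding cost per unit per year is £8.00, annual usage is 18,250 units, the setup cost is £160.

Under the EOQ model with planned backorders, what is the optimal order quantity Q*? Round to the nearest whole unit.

1,011 units

Basic EOQ = √(2·18,250·160/8) = 854.400
Backorder adjustment √((H+b)/b) = √((8+20)/20) = 1.1832
Q* = 854.400 × 1.1832 ≈ 1,010.94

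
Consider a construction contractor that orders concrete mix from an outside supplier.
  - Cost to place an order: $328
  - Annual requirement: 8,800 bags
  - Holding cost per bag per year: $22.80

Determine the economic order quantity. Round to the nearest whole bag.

Optimal lot size Q* = (2 × 8,800 × $328 / $22.8)^½ ≈ 503.18

503 bags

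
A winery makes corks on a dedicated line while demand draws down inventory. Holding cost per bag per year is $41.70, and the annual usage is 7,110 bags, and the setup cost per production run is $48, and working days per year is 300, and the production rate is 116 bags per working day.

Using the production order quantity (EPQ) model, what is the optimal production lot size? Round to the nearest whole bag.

Daily demand d = 7,110/300 = 23.700; p = 116; 1 − d/p = 0.79569
EPQ = √(2DS / (H(1 − d/p)))
    = √(2 × 7,110 × 48 / (41.7 × 0.79569)) ≈ 143.43

143 bags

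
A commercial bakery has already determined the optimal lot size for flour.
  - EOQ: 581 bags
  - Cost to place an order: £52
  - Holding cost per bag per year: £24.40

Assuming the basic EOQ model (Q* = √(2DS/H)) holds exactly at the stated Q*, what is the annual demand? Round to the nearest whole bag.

EOQ relation: Q² = 2DS/H, so rearrange for the unknown.
D = Q²H / (2S) = 581² × 24.4 / (2 × 52) = 79,197.00

79,197 bags per year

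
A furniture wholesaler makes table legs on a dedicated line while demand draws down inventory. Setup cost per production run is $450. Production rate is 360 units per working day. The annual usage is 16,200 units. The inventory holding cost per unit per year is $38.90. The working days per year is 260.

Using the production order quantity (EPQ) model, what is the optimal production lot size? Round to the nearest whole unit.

d = 16,200/260 = 62.3077 units/day;  effective holding cost H(1 − d/p) = 38.9·(1 − 62.3077/360) = 32.16731
Q* = √(2DS / H_eff) = √(2·16,200·450 / 32.16731) ≈ 673.24

673 units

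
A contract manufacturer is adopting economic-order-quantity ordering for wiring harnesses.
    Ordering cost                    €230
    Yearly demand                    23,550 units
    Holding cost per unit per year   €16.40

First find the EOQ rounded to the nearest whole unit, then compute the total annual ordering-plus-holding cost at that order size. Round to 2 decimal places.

€13,328.96

EOQ = √(2DS/H) = √(2 × 23,550 × 230 / 16.4)
    = √(660,548.78) ≈ 812.74 → Q = 813 units
Ordering: D/Q × S = 23,550/813 × €230 = €6,662.36
Holding:  Q/2 × H = 813/2 × €16.4 = €6,666.60
Total = €6,662.36 + €6,666.60 = €13,328.96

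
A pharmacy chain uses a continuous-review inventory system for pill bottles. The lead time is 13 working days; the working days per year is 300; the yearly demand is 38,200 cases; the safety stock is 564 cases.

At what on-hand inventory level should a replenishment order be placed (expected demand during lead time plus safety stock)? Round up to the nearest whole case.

2,220 cases

Daily demand d = 38,200 / 300 = 127.333 cases/day
Demand during lead time = 127.333 × 13 = 1,655.33
Reorder point = 1,655.33 + 564 = 2,219.33 → round up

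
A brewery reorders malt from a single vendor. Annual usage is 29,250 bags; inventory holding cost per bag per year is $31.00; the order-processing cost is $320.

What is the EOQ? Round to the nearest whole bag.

777 bags

2DS/H = 2·29,250·320/31 = 603,870.97
EOQ = √603,870.97 ≈ 777.09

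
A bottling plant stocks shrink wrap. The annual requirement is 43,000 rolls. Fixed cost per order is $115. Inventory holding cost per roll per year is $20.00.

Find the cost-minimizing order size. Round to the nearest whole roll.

Optimal lot size Q* = (2 × 43,000 × $115 / $20)^½ ≈ 703.21

703 rolls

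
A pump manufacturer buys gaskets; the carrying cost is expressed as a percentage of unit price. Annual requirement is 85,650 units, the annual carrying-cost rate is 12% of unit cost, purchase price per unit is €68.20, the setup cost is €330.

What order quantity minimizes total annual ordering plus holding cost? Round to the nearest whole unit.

Carrying cost H = €68.2 × 12% = €8.1840/unit/yr
2DS/H = 2·85,650·330/8.184 = 6,907,258.06
EOQ = √6,907,258.06 ≈ 2,628.17

2,628 units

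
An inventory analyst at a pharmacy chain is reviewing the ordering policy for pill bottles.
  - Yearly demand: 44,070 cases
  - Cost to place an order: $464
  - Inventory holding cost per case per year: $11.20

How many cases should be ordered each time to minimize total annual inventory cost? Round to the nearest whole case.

1,911 cases

2DS/H = 2·44,070·464/11.2 = 3,651,514.29
EOQ = √3,651,514.29 ≈ 1,910.89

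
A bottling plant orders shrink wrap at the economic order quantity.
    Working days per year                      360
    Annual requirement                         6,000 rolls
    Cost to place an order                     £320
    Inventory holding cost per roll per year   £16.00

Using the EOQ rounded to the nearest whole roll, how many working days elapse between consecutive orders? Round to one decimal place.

29.4 days

EOQ = √(2DS/H) = √(2 × 6,000 × 320 / 16)
    = √(240,000.00) ≈ 489.90 → Q = 490 rolls
Cycle time = (working days × Q)/D = (360 × 490) / 6,000 = 29.400 days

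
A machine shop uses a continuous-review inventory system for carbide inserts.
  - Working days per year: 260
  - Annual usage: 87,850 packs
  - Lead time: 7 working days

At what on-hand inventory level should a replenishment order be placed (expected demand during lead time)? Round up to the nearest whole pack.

Daily demand d = 87,850 / 260 = 337.885 packs/day
Demand during lead time = 337.885 × 7 = 2,365.19
Reorder point = 2,365.19 → round up

2,366 packs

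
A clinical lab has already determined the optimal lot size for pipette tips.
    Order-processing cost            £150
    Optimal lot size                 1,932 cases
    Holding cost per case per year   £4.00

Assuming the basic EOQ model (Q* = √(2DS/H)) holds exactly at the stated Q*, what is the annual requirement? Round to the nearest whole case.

Since Q* = (2DS/H)^½, squaring gives Q*²·H = 2DS.
D = Q²H / (2S) = 1,932² × 4 / (2 × 150) = 49,768.32

49,768 cases per year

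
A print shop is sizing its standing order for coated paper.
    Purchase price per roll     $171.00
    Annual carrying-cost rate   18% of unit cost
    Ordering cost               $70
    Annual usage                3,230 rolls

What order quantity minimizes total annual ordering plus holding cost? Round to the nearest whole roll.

121 rolls

H = i·C = 0.18 × $171 = $30.7800 per roll-year
Optimal lot size Q* = (2 × 3,230 × $70 / $30.78)^½ ≈ 121.21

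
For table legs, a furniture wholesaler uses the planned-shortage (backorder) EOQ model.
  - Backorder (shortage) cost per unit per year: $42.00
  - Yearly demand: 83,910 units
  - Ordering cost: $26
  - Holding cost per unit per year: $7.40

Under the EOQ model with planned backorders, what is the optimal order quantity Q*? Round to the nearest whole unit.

833 units

Q* = √(2DS/H) · √((H + b)/b)
   = √(2 × 83,910 × 26 / 7.4) · √((7.4 + 42) / 42)
   = 767.879 × 1.0845 ≈ 832.78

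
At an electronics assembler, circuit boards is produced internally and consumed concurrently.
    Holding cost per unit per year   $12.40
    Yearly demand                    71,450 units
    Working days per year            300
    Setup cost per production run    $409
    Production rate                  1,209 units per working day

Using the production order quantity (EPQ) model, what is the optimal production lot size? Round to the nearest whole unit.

2,423 units

Daily demand d = 71,450/300 = 238.167; p = 1209; 1 − d/p = 0.80301
EPQ = √(2DS / (H(1 − d/p)))
    = √(2 × 71,450 × 409 / (12.4 × 0.80301)) ≈ 2,422.75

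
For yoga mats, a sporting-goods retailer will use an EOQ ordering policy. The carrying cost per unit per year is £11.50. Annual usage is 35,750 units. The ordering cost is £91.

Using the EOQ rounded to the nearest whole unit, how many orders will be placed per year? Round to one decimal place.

47.5 orders per year

EOQ = √(2DS/H) = √(2 × 35,750 × 91 / 11.5)
    = √(565,782.61) ≈ 752.19 → Q = 752
Orders per year = D/Q = 35,750 / 752 = 47.540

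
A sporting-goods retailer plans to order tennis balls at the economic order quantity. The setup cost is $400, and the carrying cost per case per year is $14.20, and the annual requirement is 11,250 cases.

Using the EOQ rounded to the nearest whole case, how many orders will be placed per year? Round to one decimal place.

14.1 orders per year

Optimal lot size Q* = (2 × 11,250 × $400 / $14.2)^½ ≈ 796.12 → Q = 796
N = D/Q = 11,250/796 ≈ 14.133 orders/yr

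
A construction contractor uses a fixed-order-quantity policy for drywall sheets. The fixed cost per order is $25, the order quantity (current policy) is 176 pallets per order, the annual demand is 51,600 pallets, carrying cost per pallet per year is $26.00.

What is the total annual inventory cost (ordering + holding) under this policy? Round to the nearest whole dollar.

$9,618

Orders/yr = 51,600/176 = 293.182; ordering cost = 293.182 × $25 = $7,329.55
Average inventory = 176/2 = 88; holding cost = 88 × $26 = $2,288.00
Total = $7,329.55 + $2,288.00 = $9,617.55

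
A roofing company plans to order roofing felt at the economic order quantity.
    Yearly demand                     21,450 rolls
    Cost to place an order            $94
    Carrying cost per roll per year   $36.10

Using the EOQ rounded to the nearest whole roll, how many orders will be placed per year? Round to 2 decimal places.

EOQ = √(2DS/H) = √(2 × 21,450 × 94 / 36.1)
    = √(111,706.37) ≈ 334.23 → Q = 334
N = D/Q = 21,450/334 ≈ 64.222 orders/yr

64.22 orders per year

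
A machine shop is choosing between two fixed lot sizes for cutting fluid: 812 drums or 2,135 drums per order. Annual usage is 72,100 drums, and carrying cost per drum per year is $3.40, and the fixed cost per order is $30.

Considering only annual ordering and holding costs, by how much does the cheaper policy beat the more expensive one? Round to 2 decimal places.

For each Q, cost = (D/Q)·S + (Q/2)·H.
TC(812) = (72,100/812)×30 + (812/2)×3.4 = $4,044.19
TC(2,135) = (72,100/2,135)×30 + (2,135/2)×3.4 = $4,642.61
Cheaper: Q = 812.  Difference = $598.42

$598.42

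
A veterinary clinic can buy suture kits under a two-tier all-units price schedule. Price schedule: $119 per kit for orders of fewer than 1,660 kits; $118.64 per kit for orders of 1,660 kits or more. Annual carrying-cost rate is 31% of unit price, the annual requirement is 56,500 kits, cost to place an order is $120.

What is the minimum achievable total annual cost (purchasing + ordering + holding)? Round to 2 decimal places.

$6,737,770.41

H₁ = 31%×$119 = $36.8900;  H₂ = 31%×$118.64 = $36.7784
EOQ₁ = √(2×56,500×120/36.8900) = 606.28  (< 1,660, feasible at tier 1)
EOQ₂ = √(2×56,500×120/36.7784) = 607.20  (< 1,660 → use Q = 1,660 at tier-2 price)
TC(tier 1 (EOQ₁), Q≈606.3) = $6,745,865.79
TC(tier 2, Q≈1,660.0) = $6,737,770.41
Minimum at tier 2: $6,737,770.41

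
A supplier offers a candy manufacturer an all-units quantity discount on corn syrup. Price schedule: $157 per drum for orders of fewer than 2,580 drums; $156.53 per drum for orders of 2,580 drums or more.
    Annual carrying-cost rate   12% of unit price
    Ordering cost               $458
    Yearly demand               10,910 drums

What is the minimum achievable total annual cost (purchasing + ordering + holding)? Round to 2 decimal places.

$1,726,591.47

H₁ = 12%×$157 = $18.8400;  H₂ = 12%×$156.53 = $18.7836
EOQ₁ = √(2×10,910×458/18.8400) = 728.32  (< 2,580, feasible at tier 1)
EOQ₂ = √(2×10,910×458/18.7836) = 729.41  (< 2,580 → use Q = 2,580 at tier-2 price)
TC(tier 1 (EOQ₁), Q≈728.3) = $1,726,591.47
TC(tier 2, Q≈2,580.0) = $1,733,909.88
Minimum at tier 1 (EOQ₁): $1,726,591.47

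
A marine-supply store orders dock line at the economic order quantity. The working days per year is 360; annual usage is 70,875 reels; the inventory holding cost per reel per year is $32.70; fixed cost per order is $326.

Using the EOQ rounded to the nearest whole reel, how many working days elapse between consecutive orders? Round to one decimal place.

6.0 days

EOQ = √(2DS/H) = √(2 × 70,875 × 326 / 32.7)
    = √(1,413,165.14) ≈ 1,188.77 → Q = 1,189 reels
T = Q/D × 360 days = 1,189/70,875 × 360 = 6.039 days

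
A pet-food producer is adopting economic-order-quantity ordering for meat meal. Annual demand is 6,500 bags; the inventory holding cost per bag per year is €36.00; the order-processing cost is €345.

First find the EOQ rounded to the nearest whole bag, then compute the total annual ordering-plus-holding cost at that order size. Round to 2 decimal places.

Q* = √(2·D·S / H) = √(2·6,500·345 / 36) = √124,583.3 ≈ 352.96 → Q = 353 bags
Ordering: D/Q × S = 6,500/353 × €345 = €6,352.69
Holding:  Q/2 × H = 353/2 × €36 = €6,354.00
Total = €6,352.69 + €6,354.00 = €12,706.69

€12,706.69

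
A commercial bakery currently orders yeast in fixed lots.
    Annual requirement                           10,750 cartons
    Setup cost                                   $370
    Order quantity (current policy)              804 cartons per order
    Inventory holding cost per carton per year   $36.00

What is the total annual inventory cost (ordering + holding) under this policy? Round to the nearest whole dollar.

Ordering: D/Q × S = 10,750/804 × $370 = $4,947.14
Holding:  Q/2 × H = 804/2 × $36 = $14,472.00
Total = $4,947.14 + $14,472.00 = $19,419.14

$19,419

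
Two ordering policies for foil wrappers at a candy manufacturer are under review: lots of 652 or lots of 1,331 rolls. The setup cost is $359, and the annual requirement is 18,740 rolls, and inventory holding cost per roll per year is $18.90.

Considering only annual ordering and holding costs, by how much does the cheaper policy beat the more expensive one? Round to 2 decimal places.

$1,152.64

TC(Q) = (D/Q)S + (Q/2)H
TC(652) = (18,740/652)×359 + (652/2)×18.9 = $16,479.90
TC(1,331) = (18,740/1,331)×359 + (1,331/2)×18.9 = $17,632.54
Cheaper: Q = 652.  Difference = $1,152.64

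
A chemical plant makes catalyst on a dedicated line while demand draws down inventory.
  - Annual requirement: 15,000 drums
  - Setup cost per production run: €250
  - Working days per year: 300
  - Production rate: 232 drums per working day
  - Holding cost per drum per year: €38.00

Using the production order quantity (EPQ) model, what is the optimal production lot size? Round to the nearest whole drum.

502 drums

d = 15,000/300 = 50.0000 drums/day;  effective holding cost H(1 − d/p) = 38·(1 − 50.0000/232) = 29.81034
Q* = √(2DS / H_eff) = √(2·15,000·250 / 29.81034) ≈ 501.59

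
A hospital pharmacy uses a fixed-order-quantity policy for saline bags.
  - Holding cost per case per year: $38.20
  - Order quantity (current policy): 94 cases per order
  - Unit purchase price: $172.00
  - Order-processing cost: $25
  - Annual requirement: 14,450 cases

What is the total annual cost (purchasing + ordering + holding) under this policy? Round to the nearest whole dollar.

$2,491,038

Orders/yr = 14,450/94 = 153.723; ordering cost = 153.723 × $25 = $3,843.09
Average inventory = 94/2 = 47; holding cost = 47 × $38.2 = $1,795.40
Purchase cost = D·C = 14,450 × 172 = $2,485,400.00
Total = $3,843.09 + $1,795.40 + $2,485,400.00 = $2,491,038.49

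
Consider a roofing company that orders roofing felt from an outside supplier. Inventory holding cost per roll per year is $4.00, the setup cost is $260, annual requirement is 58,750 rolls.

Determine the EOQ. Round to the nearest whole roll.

Optimal lot size Q* = (2 × 58,750 × $260 / $4)^½ ≈ 2,763.60

2,764 rolls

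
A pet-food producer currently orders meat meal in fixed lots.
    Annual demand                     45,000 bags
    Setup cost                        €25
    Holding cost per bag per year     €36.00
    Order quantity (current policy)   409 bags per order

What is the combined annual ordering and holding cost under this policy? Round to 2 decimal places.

Orders/yr = 45,000/409 = 110.024; ordering cost = 110.024 × €25 = €2,750.61
Average inventory = 409/2 = 204.5; holding cost = 204.5 × €36 = €7,362.00
Total = €2,750.61 + €7,362.00 = €10,112.61

€10,112.61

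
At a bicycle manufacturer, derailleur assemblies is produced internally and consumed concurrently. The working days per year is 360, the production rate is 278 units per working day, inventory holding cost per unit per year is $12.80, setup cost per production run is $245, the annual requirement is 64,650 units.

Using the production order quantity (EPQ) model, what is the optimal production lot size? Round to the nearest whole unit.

d = 64,650/360 = 179.5833 units/day;  effective holding cost H(1 − d/p) = 12.8·(1 − 179.5833/278) = 4.53141
Q* = √(2DS / H_eff) = √(2·64,650·245 / 4.53141) ≈ 2,644.02

2,644 units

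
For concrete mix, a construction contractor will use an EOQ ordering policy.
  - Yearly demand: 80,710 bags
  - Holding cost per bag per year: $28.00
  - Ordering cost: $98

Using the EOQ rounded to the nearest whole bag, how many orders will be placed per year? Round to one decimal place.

2DS/H = 2·80,710·98/28 = 564,970.00
EOQ = √564,970.00 ≈ 751.64 → Q = 752
N = D/Q = 80,710/752 ≈ 107.327 orders/yr

107.3 orders per year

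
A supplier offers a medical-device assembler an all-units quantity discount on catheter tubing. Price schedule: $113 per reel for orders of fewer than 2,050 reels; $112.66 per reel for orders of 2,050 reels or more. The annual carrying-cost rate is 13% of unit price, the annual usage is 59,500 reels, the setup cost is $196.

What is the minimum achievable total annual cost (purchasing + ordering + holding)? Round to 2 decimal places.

H₁ = 13%×$113 = $14.6900;  H₂ = 13%×$112.66 = $14.6458
EOQ₁ = √(2×59,500×196/14.6900) = 1,260.06  (< 2,050, feasible at tier 1)
EOQ₂ = √(2×59,500×196/14.6458) = 1,261.96  (< 2,050 → use Q = 2,050 at tier-2 price)
TC(tier 1 (EOQ₁), Q≈1,260.1) = $6,742,010.26
TC(tier 2, Q≈2,050.0) = $6,723,970.73
Minimum at tier 2: $6,723,970.73

$6,723,970.73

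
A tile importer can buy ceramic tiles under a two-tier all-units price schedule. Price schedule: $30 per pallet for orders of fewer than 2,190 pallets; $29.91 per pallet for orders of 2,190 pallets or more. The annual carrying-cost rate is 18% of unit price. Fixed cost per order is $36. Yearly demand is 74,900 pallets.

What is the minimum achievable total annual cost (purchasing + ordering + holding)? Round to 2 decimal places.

$2,247,385.49

H₁ = 18%×$30 = $5.4000;  H₂ = 18%×$29.91 = $5.3838
EOQ₁ = √(2×74,900×36/5.4000) = 999.33  (< 2,190, feasible at tier 1)
EOQ₂ = √(2×74,900×36/5.3838) = 1,000.84  (< 2,190 → use Q = 2,190 at tier-2 price)
TC(tier 1 (EOQ₁), Q≈999.3) = $2,252,396.40
TC(tier 2, Q≈2,190.0) = $2,247,385.49
Minimum at tier 2: $2,247,385.49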